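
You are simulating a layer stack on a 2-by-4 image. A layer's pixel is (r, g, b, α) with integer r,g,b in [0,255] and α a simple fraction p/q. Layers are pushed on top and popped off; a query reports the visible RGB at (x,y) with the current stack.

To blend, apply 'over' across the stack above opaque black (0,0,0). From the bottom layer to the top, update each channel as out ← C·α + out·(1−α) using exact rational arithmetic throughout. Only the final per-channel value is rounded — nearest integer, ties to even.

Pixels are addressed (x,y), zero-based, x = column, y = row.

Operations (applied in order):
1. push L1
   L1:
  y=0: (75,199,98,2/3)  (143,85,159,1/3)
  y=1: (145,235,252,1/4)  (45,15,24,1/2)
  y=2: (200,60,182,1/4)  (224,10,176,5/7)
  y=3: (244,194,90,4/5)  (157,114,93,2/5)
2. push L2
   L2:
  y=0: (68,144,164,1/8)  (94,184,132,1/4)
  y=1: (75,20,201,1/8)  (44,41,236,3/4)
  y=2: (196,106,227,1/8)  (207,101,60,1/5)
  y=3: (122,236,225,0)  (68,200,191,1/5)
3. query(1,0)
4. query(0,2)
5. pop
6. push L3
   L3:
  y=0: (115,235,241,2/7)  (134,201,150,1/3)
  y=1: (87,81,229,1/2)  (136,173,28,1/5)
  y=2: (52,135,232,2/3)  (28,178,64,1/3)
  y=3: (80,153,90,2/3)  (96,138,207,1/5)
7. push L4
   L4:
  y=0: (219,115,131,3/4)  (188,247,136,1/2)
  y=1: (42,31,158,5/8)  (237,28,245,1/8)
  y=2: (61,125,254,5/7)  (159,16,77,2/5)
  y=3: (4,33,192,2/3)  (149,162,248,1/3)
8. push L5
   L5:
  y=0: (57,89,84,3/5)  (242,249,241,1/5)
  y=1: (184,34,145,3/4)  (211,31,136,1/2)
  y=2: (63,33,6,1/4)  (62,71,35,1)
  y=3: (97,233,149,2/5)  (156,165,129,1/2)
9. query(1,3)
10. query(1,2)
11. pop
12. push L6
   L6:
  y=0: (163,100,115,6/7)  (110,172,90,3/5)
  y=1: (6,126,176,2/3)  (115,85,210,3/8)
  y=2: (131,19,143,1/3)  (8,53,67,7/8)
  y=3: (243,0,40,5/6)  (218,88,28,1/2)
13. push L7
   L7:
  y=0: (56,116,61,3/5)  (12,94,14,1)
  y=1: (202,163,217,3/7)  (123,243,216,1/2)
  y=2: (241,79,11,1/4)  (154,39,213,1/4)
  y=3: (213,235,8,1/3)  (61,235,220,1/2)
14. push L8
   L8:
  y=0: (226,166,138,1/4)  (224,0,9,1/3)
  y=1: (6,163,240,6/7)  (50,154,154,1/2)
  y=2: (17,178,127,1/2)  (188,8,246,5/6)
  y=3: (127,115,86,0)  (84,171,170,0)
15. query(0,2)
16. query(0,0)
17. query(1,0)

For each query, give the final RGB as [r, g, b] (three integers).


(1,0) stack=L1,L2; from [0,0,0]:
+L1 (α=1/3) → [143/3, 85/3, 53]
+L2 (α=1/4) → [237/4, 269/4, 291/4]
rounded: [59, 67, 73]

query (0,2) [L1,L2] — begin 0,0,0
L1 α=1/4: [50, 15, 91/2]
L2 α=1/8: [273/4, 211/8, 1091/16]
= [68, 26, 68]

at x=1,y=3 over L1,L3,L4,L5:
L1 α=2/5: [314/5, 228/5, 186/5]
L3 α=1/5: [1736/25, 1602/25, 1779/25]
L4 α=1/3: [2399/25, 2418/25, 9758/75]
L5 α=1/2: [6299/50, 6543/50, 19433/150]
→ [126, 131, 130]

query (1,2) [L1,L3,L4,L5] — begin 0,0,0
after L1 α=5/7: [160, 50/7, 880/7]
after L3 α=1/3: [116, 1346/21, 736/7]
after L4 α=2/5: [666/5, 314/7, 3286/35]
after L5 α=1: [62, 71, 35]
= [62, 71, 35]

query (0,2) [L1,L3,L4,L6,L7,L8] — begin 0,0,0
after L1 α=1/4: [50, 15, 91/2]
after L3 α=2/3: [154/3, 95, 1019/6]
after L4 α=5/7: [1223/21, 815/7, 4829/21]
after L6 α=1/3: [5197/63, 1763/21, 12661/63]
after L7 α=1/4: [5129/42, 579/7, 3223/21]
after L8 α=1/2: [5843/84, 1825/14, 2945/21]
= [70, 130, 140]

(0,0) stack=L1,L3,L4,L6,L7,L8; from [0,0,0]:
L1 α=2/3: [50, 398/3, 196/3]
L3 α=2/7: [480/7, 3400/21, 2426/21]
L4 α=3/4: [5079/28, 10645/84, 10679/84]
L6 α=6/7: [32463/196, 61045/588, 68639/588]
L7 α=3/5: [48927/490, 163357/1470, 122441/1470]
L8 α=1/4: [257521/1960, 244697/1960, 190061/1960]
→ [131, 125, 97]

(1,0) stack=L1,L3,L4,L6,L7,L8; from [0,0,0]:
after L1 α=1/3: [143/3, 85/3, 53]
after L3 α=1/3: [688/9, 773/9, 256/3]
after L4 α=1/2: [1190/9, 1498/9, 332/3]
after L6 α=3/5: [1070/9, 1528/9, 1474/15]
after L7 α=1: [12, 94, 14]
after L8 α=1/3: [248/3, 188/3, 37/3]
rounded: [83, 63, 12]


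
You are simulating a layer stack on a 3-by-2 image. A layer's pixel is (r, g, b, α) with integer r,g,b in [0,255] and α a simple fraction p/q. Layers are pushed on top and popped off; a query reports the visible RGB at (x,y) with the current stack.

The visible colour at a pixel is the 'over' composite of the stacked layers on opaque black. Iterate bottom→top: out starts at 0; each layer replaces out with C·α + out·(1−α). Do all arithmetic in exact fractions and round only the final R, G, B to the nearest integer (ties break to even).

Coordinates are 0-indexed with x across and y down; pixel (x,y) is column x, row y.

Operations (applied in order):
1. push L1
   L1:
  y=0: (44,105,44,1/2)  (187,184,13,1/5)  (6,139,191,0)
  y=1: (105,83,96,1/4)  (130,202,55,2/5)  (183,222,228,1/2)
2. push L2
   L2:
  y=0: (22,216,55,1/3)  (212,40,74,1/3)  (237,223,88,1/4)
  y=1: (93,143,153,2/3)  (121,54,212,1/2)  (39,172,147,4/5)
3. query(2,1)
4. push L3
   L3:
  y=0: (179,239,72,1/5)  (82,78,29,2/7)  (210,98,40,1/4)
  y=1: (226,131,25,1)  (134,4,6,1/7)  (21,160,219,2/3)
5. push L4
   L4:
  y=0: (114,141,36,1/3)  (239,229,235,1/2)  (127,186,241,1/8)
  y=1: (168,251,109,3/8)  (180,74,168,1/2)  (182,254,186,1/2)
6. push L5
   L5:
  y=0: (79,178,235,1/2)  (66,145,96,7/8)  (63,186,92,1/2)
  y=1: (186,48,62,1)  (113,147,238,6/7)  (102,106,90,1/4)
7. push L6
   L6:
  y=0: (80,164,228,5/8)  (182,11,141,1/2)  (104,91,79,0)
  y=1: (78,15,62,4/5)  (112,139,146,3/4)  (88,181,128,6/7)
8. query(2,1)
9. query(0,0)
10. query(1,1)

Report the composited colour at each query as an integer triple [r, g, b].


query (2,1) [L1,L2] — begin 0,0,0
+L1 (α=1/2) → [183/2, 111, 114]
+L2 (α=4/5) → [99/2, 799/5, 702/5]
= [50, 160, 140]

(2,1) stack=L1,L2,L3,L4,L5,L6; from [0,0,0]:
+L1 (α=1/2) → [183/2, 111, 114]
+L2 (α=4/5) → [99/2, 799/5, 702/5]
+L3 (α=2/3) → [61/2, 2399/15, 964/5]
+L4 (α=1/2) → [425/4, 6209/30, 947/5]
+L5 (α=1/4) → [1683/16, 7269/40, 3291/20]
+L6 (α=6/7) → [10131/112, 50709/280, 18651/140]
= [90, 181, 133]

query (0,0) [L1,L2,L3,L4,L5,L6] — begin 0,0,0
L1 α=1/2: [22, 105/2, 22]
L2 α=1/3: [22, 107, 33]
L3 α=1/5: [267/5, 667/5, 204/5]
L4 α=1/3: [368/5, 2039/15, 196/5]
L5 α=1/2: [763/10, 4709/30, 1371/10]
L6 α=5/8: [6289/80, 12909/80, 15513/80]
rounded: [79, 161, 194]

query (1,1) [L1,L2,L3,L4,L5,L6] — begin 0,0,0
after L1 α=2/5: [52, 404/5, 22]
after L2 α=1/2: [173/2, 337/5, 117]
after L3 α=1/7: [653/7, 2042/35, 708/7]
after L4 α=1/2: [1913/14, 2316/35, 942/7]
after L5 α=6/7: [11405/98, 33186/245, 10938/49]
after L6 α=3/4: [44333/392, 135351/980, 8100/49]
= [113, 138, 165]


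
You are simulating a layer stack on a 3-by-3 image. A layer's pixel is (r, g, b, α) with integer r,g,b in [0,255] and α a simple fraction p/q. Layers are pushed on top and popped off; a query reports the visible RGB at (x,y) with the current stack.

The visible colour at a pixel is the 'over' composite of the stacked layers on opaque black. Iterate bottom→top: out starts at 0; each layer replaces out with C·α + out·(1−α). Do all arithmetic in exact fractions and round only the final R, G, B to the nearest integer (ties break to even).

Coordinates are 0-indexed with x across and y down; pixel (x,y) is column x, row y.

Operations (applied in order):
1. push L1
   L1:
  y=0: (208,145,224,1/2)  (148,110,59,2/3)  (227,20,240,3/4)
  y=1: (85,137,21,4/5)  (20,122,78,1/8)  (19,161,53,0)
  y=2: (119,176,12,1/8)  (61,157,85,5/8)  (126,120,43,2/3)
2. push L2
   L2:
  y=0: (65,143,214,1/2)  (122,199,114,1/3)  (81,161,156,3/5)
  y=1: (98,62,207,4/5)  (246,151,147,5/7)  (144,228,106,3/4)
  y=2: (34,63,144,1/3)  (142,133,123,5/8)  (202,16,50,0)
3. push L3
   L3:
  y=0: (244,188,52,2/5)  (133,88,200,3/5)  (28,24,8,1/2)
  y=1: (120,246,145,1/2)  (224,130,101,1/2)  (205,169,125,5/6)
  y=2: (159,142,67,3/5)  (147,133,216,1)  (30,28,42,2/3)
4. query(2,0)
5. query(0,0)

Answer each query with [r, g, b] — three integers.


(2,0) stack=L1,L2,L3; from [0,0,0]:
+L1 (α=3/4) → [681/4, 15, 180]
+L2 (α=3/5) → [1167/10, 513/5, 828/5]
+L3 (α=1/2) → [1447/20, 633/10, 434/5]
= [72, 63, 87]

(0,0) stack=L1,L2,L3; from [0,0,0]:
L1 α=1/2: [104, 145/2, 112]
L2 α=1/2: [169/2, 431/4, 163]
L3 α=2/5: [1483/10, 2797/20, 593/5]
= [148, 140, 119]


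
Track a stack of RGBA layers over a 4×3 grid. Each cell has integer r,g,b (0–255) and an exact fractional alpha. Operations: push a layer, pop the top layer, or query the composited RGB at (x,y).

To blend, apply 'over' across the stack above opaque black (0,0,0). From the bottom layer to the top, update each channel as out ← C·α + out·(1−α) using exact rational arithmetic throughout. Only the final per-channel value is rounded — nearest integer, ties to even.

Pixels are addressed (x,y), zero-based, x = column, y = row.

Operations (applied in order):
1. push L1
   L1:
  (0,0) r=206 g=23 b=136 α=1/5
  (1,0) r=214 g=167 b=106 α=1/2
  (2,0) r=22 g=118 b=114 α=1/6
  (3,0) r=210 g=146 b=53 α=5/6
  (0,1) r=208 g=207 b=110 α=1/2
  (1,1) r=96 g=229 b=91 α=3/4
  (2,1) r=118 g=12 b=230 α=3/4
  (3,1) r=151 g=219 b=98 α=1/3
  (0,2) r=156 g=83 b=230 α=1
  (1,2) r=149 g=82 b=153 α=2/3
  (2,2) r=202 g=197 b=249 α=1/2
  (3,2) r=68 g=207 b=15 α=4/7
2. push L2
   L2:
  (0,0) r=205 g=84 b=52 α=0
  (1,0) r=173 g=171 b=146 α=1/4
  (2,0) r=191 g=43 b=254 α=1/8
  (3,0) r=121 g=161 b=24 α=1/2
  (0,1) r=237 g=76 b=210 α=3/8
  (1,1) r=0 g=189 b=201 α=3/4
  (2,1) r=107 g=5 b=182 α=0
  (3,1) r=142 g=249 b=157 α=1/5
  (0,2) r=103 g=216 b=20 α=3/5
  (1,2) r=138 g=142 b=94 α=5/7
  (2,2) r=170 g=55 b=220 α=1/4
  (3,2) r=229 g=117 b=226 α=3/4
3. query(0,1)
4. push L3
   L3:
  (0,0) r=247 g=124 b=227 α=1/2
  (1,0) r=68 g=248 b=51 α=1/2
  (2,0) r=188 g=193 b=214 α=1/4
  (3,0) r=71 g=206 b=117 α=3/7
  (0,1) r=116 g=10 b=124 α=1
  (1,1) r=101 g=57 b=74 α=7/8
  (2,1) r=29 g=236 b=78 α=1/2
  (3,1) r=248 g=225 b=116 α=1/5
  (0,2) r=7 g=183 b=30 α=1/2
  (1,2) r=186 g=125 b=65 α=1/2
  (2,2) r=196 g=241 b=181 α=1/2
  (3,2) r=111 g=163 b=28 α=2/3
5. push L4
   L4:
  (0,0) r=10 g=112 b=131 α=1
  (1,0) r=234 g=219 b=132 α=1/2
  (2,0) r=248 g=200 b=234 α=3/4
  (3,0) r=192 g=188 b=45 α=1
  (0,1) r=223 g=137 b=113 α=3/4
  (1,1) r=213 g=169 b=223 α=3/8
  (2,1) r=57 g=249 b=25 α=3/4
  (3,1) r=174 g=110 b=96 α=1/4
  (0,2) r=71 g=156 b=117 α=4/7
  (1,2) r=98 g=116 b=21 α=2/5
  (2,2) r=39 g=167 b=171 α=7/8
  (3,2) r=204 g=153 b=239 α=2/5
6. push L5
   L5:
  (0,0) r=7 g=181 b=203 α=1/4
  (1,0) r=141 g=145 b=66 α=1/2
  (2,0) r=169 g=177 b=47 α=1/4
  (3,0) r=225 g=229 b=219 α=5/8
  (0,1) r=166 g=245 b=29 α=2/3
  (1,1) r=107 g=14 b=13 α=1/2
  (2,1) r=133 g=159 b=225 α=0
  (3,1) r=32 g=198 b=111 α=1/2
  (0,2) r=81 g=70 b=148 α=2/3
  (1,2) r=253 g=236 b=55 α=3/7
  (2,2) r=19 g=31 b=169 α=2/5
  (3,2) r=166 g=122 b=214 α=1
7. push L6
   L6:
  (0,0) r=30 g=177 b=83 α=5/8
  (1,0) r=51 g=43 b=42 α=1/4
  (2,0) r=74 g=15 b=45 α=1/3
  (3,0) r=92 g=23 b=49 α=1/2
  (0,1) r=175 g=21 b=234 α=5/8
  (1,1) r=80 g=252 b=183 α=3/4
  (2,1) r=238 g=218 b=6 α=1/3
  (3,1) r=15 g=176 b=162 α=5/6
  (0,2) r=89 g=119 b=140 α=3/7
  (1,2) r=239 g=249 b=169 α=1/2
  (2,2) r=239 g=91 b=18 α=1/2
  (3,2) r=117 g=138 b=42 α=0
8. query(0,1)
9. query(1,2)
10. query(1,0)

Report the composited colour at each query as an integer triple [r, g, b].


query (0,1) [L1,L2] — begin 0,0,0
L1 α=1/2: [104, 207/2, 55]
L2 α=3/8: [1231/8, 1491/16, 905/8]
rounded: [154, 93, 113]

at x=0,y=1 over L1,L2,L3,L4,L5,L6:
+L1 (α=1/2) → [104, 207/2, 55]
+L2 (α=3/8) → [1231/8, 1491/16, 905/8]
+L3 (α=1) → [116, 10, 124]
+L4 (α=3/4) → [785/4, 421/4, 463/4]
+L5 (α=2/3) → [2113/12, 2381/12, 695/12]
+L6 (α=5/8) → [5613/32, 2801/32, 5375/32]
= [175, 88, 168]

query (1,2) [L1,L2,L3,L4,L5,L6] — begin 0,0,0
L1 α=2/3: [298/3, 164/3, 102]
L2 α=5/7: [2666/21, 2458/21, 674/7]
L3 α=1/2: [3286/21, 5083/42, 1129/14]
L4 α=2/5: [4658/35, 8331/70, 795/14]
L5 α=3/7: [45197/245, 41442/245, 2745/49]
L6 α=1/2: [51876/245, 102447/490, 5513/49]
rounded: [212, 209, 113]

query (1,0) [L1,L2,L3,L4,L5,L6] — begin 0,0,0
after L1 α=1/2: [107, 167/2, 53]
after L2 α=1/4: [247/2, 843/8, 305/4]
after L3 α=1/2: [383/4, 2827/16, 509/8]
after L4 α=1/2: [1319/8, 6331/32, 1565/16]
after L5 α=1/2: [2447/16, 10971/64, 2621/32]
after L6 α=1/4: [8157/64, 35665/256, 9207/128]
= [127, 139, 72]


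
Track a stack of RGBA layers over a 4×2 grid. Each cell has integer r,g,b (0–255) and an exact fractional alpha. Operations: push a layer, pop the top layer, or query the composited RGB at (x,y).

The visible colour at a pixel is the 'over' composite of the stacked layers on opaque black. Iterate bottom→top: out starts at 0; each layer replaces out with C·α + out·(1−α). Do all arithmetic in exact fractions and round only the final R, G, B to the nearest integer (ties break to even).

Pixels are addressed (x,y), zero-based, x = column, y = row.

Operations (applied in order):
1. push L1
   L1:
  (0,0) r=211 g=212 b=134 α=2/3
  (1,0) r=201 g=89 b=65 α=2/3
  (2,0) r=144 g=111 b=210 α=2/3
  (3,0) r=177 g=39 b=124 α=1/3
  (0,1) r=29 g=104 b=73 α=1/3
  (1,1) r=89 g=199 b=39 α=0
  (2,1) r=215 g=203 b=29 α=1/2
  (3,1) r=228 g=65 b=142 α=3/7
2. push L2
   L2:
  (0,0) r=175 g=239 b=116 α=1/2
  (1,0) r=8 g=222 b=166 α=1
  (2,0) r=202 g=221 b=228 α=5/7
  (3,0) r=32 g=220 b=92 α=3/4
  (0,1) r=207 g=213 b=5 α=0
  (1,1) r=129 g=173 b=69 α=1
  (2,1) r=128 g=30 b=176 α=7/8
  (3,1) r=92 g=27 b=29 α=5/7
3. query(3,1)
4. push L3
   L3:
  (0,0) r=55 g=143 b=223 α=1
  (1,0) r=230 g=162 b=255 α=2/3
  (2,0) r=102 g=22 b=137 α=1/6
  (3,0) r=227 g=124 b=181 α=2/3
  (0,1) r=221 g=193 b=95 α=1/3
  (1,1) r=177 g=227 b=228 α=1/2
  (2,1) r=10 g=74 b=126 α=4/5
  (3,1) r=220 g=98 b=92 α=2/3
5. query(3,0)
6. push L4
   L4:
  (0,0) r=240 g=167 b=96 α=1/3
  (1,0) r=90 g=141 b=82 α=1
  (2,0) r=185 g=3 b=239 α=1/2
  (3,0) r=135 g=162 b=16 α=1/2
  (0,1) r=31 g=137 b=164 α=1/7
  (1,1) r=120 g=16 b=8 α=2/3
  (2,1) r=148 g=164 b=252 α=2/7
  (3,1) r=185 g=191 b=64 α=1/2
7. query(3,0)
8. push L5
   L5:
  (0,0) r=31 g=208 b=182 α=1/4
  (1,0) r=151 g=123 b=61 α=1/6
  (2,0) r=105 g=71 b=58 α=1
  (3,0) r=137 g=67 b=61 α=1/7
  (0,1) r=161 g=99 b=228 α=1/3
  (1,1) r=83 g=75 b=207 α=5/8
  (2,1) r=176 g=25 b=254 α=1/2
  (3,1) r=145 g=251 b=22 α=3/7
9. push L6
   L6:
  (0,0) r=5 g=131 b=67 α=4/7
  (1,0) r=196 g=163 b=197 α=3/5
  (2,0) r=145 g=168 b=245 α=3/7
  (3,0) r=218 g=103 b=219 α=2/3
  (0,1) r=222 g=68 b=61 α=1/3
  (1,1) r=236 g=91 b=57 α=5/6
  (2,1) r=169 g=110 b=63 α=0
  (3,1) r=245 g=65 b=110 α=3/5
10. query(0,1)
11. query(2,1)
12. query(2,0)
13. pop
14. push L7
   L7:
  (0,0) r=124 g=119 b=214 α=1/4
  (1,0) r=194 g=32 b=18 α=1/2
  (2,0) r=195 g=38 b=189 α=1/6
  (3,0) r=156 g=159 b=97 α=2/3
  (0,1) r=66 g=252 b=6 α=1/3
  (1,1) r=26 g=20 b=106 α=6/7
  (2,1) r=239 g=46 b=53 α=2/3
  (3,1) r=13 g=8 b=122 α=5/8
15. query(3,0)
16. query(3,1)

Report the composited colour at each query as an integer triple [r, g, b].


(3,1) stack=L1,L2; from [0,0,0]:
after L1 α=3/7: [684/7, 195/7, 426/7]
after L2 α=5/7: [4588/49, 1335/49, 1867/49]
rounded: [94, 27, 38]

query (3,0) [L1,L2,L3] — begin 0,0,0
L1 α=1/3: [59, 13, 124/3]
L2 α=3/4: [155/4, 673/4, 238/3]
L3 α=2/3: [657/4, 555/4, 1324/9]
rounded: [164, 139, 147]

query (3,0) [L1,L2,L3,L4] — begin 0,0,0
+L1 (α=1/3) → [59, 13, 124/3]
+L2 (α=3/4) → [155/4, 673/4, 238/3]
+L3 (α=2/3) → [657/4, 555/4, 1324/9]
+L4 (α=1/2) → [1197/8, 1203/8, 734/9]
→ [150, 150, 82]

(0,1) stack=L1,L2,L3,L4,L5,L6; from [0,0,0]:
after L1 α=1/3: [29/3, 104/3, 73/3]
after L2 α=0: [29/3, 104/3, 73/3]
after L3 α=1/3: [721/9, 787/9, 431/9]
after L4 α=1/7: [1535/21, 1985/21, 1354/21]
after L5 α=1/3: [6451/63, 6049/63, 7496/63]
after L6 α=1/3: [26888/189, 16382/189, 18835/189]
= [142, 87, 100]

query (2,1) [L1,L2,L3,L4,L5,L6] — begin 0,0,0
+L1 (α=1/2) → [215/2, 203/2, 29/2]
+L2 (α=7/8) → [2007/16, 623/16, 2493/16]
+L3 (α=4/5) → [2647/80, 5359/80, 10557/80]
+L4 (α=2/7) → [7383/112, 10607/112, 18621/112]
+L5 (α=1/2) → [27095/224, 13407/224, 47069/224]
+L6 (α=0) → [27095/224, 13407/224, 47069/224]
= [121, 60, 210]

at x=2,y=0 over L1,L2,L3,L4,L5,L6:
L1 α=2/3: [96, 74, 140]
L2 α=5/7: [1202/7, 179, 1420/7]
L3 α=1/6: [3362/21, 917/6, 8059/42]
L4 α=1/2: [7247/42, 935/12, 18097/84]
L5 α=1: [105, 71, 58]
L6 α=3/7: [855/7, 788/7, 967/7]
→ [122, 113, 138]

at x=3,y=0 over L1,L2,L3,L4,L5,L7:
after L1 α=1/3: [59, 13, 124/3]
after L2 α=3/4: [155/4, 673/4, 238/3]
after L3 α=2/3: [657/4, 555/4, 1324/9]
after L4 α=1/2: [1197/8, 1203/8, 734/9]
after L5 α=1/7: [4139/28, 3877/28, 1651/21]
after L7 α=2/3: [12875/84, 12781/84, 5725/63]
rounded: [153, 152, 91]

at x=3,y=1 over L1,L2,L3,L4,L5,L7:
+L1 (α=3/7) → [684/7, 195/7, 426/7]
+L2 (α=5/7) → [4588/49, 1335/49, 1867/49]
+L3 (α=2/3) → [8716/49, 10939/147, 10883/147]
+L4 (α=1/2) → [17781/98, 19508/147, 20291/294]
+L5 (α=3/7) → [56877/343, 188723/1029, 50284/1029]
+L7 (α=5/8) → [96463/1372, 202443/2744, 129757/1372]
→ [70, 74, 95]


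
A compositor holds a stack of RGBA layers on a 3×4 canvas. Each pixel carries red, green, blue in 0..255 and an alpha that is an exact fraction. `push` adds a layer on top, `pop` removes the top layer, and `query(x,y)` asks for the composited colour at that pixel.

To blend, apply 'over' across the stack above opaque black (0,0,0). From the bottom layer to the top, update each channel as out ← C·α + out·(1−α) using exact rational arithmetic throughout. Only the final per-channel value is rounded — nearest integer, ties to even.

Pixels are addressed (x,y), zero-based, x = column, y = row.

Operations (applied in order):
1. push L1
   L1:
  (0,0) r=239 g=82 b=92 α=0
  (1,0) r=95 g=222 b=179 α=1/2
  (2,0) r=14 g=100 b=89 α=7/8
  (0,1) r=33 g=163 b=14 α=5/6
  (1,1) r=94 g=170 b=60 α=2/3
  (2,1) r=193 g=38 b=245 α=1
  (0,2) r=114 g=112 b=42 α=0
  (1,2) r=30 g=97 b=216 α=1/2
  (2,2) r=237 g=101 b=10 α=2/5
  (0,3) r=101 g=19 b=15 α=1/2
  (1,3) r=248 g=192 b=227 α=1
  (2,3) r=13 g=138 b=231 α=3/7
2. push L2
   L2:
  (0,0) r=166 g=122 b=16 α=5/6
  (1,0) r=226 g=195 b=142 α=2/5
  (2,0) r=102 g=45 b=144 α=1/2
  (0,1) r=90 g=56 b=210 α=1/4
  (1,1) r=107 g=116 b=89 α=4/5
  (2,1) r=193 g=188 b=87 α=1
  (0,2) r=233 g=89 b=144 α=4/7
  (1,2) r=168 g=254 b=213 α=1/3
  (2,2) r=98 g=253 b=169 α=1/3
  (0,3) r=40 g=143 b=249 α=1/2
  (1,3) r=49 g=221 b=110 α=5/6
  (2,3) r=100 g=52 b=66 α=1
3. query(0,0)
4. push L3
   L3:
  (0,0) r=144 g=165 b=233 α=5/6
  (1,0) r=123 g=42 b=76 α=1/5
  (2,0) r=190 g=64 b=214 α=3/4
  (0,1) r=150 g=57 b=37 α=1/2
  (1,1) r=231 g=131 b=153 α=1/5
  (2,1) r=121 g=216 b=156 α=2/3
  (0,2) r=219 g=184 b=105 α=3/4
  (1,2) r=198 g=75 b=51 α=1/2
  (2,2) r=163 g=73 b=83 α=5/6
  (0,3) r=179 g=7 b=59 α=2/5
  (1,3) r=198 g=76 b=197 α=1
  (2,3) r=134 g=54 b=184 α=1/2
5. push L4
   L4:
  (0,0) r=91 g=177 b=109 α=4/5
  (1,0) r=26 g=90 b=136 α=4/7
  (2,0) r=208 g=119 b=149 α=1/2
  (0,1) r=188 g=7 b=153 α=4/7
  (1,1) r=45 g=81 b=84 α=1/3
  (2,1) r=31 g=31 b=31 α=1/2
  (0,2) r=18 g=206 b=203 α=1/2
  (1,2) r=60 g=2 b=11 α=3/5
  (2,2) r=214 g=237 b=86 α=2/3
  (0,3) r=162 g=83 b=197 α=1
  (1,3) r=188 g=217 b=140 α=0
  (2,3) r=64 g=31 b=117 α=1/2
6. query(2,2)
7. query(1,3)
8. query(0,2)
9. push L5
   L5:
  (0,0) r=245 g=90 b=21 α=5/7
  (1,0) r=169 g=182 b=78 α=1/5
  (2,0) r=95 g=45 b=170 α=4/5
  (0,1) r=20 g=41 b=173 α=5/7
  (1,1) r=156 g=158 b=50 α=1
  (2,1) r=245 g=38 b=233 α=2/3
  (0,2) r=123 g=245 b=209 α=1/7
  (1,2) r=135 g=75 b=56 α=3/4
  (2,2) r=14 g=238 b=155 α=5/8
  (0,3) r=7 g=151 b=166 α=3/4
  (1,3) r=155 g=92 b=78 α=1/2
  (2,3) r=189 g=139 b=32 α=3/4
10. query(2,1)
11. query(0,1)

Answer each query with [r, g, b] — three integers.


at x=0,y=0 over L1,L2:
L1 α=0: [0, 0, 0]
L2 α=5/6: [415/3, 305/3, 40/3]
→ [138, 102, 13]

(2,2) stack=L1,L2,L3,L4; from [0,0,0]:
after L1 α=2/5: [474/5, 202/5, 4]
after L2 α=1/3: [1438/15, 1669/15, 59]
after L3 α=5/6: [13663/90, 3572/45, 79]
after L4 α=2/3: [52183/270, 24902/135, 251/3]
→ [193, 184, 84]

at x=1,y=3 over L1,L2,L3,L4:
+L1 (α=1) → [248, 192, 227]
+L2 (α=5/6) → [493/6, 1297/6, 259/2]
+L3 (α=1) → [198, 76, 197]
+L4 (α=0) → [198, 76, 197]
rounded: [198, 76, 197]

query (0,2) [L1,L2,L3,L4] — begin 0,0,0
after L1 α=0: [0, 0, 0]
after L2 α=4/7: [932/7, 356/7, 576/7]
after L3 α=3/4: [5531/28, 1055/7, 2781/28]
after L4 α=1/2: [6035/56, 2497/14, 8465/56]
→ [108, 178, 151]

(2,1) stack=L1,L2,L3,L4,L5; from [0,0,0]:
L1 α=1: [193, 38, 245]
L2 α=1: [193, 188, 87]
L3 α=2/3: [145, 620/3, 133]
L4 α=1/2: [88, 713/6, 82]
L5 α=2/3: [578/3, 1169/18, 548/3]
= [193, 65, 183]

(0,1) stack=L1,L2,L3,L4,L5; from [0,0,0]:
L1 α=5/6: [55/2, 815/6, 35/3]
L2 α=1/4: [345/8, 927/8, 245/4]
L3 α=1/2: [1545/16, 1383/16, 393/8]
L4 α=4/7: [2381/16, 4597/112, 6075/56]
L5 α=5/7: [3181/56, 16077/392, 30295/196]
→ [57, 41, 155]


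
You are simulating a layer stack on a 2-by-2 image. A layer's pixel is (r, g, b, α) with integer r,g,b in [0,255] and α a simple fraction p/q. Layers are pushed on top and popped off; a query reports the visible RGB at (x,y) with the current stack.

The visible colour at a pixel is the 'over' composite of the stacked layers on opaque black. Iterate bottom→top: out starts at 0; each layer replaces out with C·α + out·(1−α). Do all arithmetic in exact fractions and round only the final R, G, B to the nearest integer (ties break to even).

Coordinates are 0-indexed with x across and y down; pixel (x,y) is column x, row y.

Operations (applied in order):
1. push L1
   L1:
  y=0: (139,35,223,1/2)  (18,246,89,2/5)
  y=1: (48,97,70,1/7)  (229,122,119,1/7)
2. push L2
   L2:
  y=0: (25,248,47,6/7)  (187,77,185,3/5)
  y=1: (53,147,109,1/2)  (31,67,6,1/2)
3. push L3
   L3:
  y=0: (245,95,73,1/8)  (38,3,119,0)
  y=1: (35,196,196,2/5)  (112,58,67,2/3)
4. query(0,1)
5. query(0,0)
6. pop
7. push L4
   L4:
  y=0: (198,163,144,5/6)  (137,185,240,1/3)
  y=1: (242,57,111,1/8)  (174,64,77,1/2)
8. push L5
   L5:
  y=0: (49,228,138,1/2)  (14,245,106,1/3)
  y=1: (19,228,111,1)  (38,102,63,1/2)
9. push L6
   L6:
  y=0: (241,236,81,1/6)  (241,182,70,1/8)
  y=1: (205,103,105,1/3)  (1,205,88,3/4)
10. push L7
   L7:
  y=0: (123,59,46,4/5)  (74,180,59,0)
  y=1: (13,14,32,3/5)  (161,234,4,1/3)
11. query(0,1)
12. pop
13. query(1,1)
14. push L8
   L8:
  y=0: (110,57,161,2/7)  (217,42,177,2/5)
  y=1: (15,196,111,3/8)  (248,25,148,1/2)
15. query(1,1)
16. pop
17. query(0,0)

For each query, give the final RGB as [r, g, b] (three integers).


query (0,1) [L1,L2,L3] — begin 0,0,0
+L1 (α=1/7) → [48/7, 97/7, 10]
+L2 (α=1/2) → [419/14, 563/7, 119/2]
+L3 (α=2/5) → [2237/70, 4433/35, 1141/10]
→ [32, 127, 114]

at x=0,y=0 over L1,L2,L3:
L1 α=1/2: [139/2, 35/2, 223/2]
L2 α=6/7: [439/14, 3011/14, 787/14]
L3 α=1/8: [929/16, 3201/16, 933/16]
= [58, 200, 58]

query (0,1) [L1,L2,L4,L5,L6,L7] — begin 0,0,0
+L1 (α=1/7) → [48/7, 97/7, 10]
+L2 (α=1/2) → [419/14, 563/7, 119/2]
+L4 (α=1/8) → [903/16, 155/2, 1055/16]
+L5 (α=1) → [19, 228, 111]
+L6 (α=1/3) → [81, 559/3, 109]
+L7 (α=3/5) → [201/5, 1244/15, 314/5]
= [40, 83, 63]

(1,1) stack=L1,L2,L4,L5,L6; from [0,0,0]:
after L1 α=1/7: [229/7, 122/7, 17]
after L2 α=1/2: [223/7, 591/14, 23/2]
after L4 α=1/2: [1441/14, 1487/28, 177/4]
after L5 α=1/2: [1973/28, 4343/56, 429/8]
after L6 α=3/4: [2057/112, 38783/224, 2541/32]
rounded: [18, 173, 79]

(1,1) stack=L1,L2,L4,L5,L6,L8; from [0,0,0]:
after L1 α=1/7: [229/7, 122/7, 17]
after L2 α=1/2: [223/7, 591/14, 23/2]
after L4 α=1/2: [1441/14, 1487/28, 177/4]
after L5 α=1/2: [1973/28, 4343/56, 429/8]
after L6 α=3/4: [2057/112, 38783/224, 2541/32]
after L8 α=1/2: [29833/224, 44383/448, 7277/64]
→ [133, 99, 114]

at x=0,y=0 over L1,L2,L4,L5,L6:
after L1 α=1/2: [139/2, 35/2, 223/2]
after L2 α=6/7: [439/14, 3011/14, 787/14]
after L4 α=5/6: [14299/84, 4807/28, 10867/84]
after L5 α=1/2: [18415/168, 11191/56, 22459/168]
after L6 α=1/6: [132563/1008, 23057/112, 125903/1008]
→ [132, 206, 125]


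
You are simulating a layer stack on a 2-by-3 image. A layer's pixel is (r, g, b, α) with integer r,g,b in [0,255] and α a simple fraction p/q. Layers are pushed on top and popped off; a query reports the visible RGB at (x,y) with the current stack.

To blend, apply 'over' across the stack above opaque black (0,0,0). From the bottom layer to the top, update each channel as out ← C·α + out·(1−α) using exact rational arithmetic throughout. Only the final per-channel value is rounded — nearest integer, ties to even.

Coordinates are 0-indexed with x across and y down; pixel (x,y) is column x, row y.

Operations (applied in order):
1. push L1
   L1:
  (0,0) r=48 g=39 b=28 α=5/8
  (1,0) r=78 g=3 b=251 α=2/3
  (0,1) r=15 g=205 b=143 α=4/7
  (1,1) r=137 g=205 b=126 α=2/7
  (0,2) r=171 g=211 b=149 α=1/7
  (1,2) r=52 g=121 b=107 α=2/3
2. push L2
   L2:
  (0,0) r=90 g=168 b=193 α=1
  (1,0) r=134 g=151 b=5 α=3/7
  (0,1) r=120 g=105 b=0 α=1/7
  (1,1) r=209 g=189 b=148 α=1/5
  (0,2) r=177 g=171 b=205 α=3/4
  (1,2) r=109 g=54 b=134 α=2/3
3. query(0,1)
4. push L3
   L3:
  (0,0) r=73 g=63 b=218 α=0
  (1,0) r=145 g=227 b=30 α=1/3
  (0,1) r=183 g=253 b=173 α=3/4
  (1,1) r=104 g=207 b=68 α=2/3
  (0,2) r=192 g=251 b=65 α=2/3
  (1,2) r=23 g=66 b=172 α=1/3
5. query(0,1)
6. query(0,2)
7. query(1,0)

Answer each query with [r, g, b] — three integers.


at x=0,y=1 over L1,L2:
after L1 α=4/7: [60/7, 820/7, 572/7]
after L2 α=1/7: [1200/49, 5655/49, 3432/49]
rounded: [24, 115, 70]

at x=0,y=1 over L1,L2,L3:
after L1 α=4/7: [60/7, 820/7, 572/7]
after L2 α=1/7: [1200/49, 5655/49, 3432/49]
after L3 α=3/4: [28101/196, 21423/98, 28863/196]
rounded: [143, 219, 147]

at x=0,y=2 over L1,L2,L3:
L1 α=1/7: [171/7, 211/7, 149/7]
L2 α=3/4: [972/7, 1901/14, 2227/14]
L3 α=2/3: [1220/7, 8929/42, 1349/14]
rounded: [174, 213, 96]

query (1,0) [L1,L2,L3] — begin 0,0,0
L1 α=2/3: [52, 2, 502/3]
L2 α=3/7: [610/7, 461/7, 2053/21]
L3 α=1/3: [745/7, 837/7, 4736/63]
rounded: [106, 120, 75]


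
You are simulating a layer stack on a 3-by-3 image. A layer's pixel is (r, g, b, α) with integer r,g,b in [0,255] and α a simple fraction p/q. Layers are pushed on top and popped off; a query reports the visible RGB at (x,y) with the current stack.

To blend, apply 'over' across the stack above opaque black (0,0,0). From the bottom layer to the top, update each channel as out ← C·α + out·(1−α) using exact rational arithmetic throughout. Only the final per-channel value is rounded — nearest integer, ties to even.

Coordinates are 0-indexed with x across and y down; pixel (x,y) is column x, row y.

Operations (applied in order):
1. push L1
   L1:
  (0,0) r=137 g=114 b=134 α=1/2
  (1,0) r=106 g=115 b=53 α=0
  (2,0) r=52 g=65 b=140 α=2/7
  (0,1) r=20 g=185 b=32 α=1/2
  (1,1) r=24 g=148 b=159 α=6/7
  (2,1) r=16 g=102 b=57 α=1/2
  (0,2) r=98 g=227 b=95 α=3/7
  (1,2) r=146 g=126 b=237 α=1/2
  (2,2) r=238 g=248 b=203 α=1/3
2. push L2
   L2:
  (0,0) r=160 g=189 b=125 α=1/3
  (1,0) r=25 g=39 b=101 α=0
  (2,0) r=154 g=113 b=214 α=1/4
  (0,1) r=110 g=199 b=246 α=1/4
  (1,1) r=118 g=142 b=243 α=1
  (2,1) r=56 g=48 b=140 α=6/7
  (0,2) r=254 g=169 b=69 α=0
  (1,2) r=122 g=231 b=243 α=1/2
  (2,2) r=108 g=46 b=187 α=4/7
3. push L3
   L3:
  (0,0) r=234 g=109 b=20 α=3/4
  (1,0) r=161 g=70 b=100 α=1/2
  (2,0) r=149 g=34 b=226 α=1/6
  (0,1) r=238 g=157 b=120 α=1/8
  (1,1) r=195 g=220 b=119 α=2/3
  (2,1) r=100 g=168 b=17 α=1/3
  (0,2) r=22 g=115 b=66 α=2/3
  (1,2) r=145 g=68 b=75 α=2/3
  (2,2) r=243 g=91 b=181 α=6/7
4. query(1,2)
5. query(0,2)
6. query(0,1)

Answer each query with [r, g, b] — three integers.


query (1,2) [L1,L2,L3] — begin 0,0,0
after L1 α=1/2: [73, 63, 237/2]
after L2 α=1/2: [195/2, 147, 723/4]
after L3 α=2/3: [775/6, 283/3, 441/4]
= [129, 94, 110]

query (0,2) [L1,L2,L3] — begin 0,0,0
L1 α=3/7: [42, 681/7, 285/7]
L2 α=0: [42, 681/7, 285/7]
L3 α=2/3: [86/3, 2291/21, 403/7]
rounded: [29, 109, 58]

query (0,1) [L1,L2,L3] — begin 0,0,0
after L1 α=1/2: [10, 185/2, 16]
after L2 α=1/4: [35, 953/8, 147/2]
after L3 α=1/8: [483/8, 7927/64, 1269/16]
rounded: [60, 124, 79]


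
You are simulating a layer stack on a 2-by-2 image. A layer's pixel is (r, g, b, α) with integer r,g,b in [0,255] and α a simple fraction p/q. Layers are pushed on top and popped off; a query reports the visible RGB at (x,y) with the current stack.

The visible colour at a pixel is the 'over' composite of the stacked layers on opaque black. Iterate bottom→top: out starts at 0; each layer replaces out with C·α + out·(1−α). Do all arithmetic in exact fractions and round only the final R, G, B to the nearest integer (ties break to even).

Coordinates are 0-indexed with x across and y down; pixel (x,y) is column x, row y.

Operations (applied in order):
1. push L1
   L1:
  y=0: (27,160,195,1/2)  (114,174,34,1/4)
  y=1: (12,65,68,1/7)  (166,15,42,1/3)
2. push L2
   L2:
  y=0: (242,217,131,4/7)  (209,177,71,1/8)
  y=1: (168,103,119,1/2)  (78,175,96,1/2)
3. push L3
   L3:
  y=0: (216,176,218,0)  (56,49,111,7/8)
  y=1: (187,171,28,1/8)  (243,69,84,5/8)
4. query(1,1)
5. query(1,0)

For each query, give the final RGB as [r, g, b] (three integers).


(1,1) stack=L1,L2,L3; from [0,0,0]:
after L1 α=1/3: [166/3, 5, 14]
after L2 α=1/2: [200/3, 90, 55]
after L3 α=5/8: [1415/8, 615/8, 585/8]
= [177, 77, 73]

(1,0) stack=L1,L2,L3; from [0,0,0]:
after L1 α=1/4: [57/2, 87/2, 17/2]
after L2 α=1/8: [817/16, 963/16, 261/16]
after L3 α=7/8: [7089/128, 6451/128, 12693/128]
= [55, 50, 99]


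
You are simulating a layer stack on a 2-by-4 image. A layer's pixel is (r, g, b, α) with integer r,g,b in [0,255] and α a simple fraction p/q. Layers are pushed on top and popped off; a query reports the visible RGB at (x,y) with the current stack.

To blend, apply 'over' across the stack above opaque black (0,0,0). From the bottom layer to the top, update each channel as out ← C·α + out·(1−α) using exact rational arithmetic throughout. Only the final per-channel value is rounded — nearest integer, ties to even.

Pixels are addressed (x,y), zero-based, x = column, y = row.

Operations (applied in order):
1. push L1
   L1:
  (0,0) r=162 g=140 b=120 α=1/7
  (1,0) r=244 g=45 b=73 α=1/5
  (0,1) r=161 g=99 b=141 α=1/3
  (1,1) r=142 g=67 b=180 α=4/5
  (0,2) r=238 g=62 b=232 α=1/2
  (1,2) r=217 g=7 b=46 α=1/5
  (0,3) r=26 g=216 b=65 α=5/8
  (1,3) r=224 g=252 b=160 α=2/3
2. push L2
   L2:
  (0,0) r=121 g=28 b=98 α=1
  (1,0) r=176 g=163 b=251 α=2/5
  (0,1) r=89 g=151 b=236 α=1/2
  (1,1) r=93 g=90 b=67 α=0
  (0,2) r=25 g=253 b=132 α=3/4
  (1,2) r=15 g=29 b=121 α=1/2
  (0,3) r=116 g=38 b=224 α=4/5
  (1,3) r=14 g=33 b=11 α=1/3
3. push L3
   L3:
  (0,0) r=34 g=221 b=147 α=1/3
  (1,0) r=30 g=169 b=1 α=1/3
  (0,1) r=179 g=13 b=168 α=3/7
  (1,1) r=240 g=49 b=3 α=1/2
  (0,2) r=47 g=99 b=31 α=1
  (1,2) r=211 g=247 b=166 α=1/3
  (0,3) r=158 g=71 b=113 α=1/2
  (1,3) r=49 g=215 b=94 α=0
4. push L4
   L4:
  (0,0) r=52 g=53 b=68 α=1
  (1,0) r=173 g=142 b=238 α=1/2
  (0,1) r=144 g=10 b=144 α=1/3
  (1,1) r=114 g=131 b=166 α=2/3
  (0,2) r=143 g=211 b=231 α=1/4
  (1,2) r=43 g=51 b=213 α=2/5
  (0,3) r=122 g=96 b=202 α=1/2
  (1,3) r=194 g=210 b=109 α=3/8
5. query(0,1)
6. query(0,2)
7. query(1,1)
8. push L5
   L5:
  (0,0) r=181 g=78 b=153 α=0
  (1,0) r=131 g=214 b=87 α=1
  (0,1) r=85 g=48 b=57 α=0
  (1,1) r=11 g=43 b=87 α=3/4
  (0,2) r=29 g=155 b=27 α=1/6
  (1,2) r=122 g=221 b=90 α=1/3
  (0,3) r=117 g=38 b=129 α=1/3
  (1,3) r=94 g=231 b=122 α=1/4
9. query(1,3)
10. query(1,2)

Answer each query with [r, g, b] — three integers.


query (0,1) [L1,L2,L3,L4] — begin 0,0,0
after L1 α=1/3: [161/3, 33, 47]
after L2 α=1/2: [214/3, 92, 283/2]
after L3 α=3/7: [2467/21, 407/7, 1070/7]
after L4 α=1/3: [7958/63, 884/21, 3148/21]
= [126, 42, 150]

(0,2) stack=L1,L2,L3,L4; from [0,0,0]:
+L1 (α=1/2) → [119, 31, 116]
+L2 (α=3/4) → [97/2, 395/2, 128]
+L3 (α=1) → [47, 99, 31]
+L4 (α=1/4) → [71, 127, 81]
= [71, 127, 81]

(1,1) stack=L1,L2,L3,L4; from [0,0,0]:
+L1 (α=4/5) → [568/5, 268/5, 144]
+L2 (α=0) → [568/5, 268/5, 144]
+L3 (α=1/2) → [884/5, 513/10, 147/2]
+L4 (α=2/3) → [2024/15, 3133/30, 811/6]
= [135, 104, 135]

query (1,3) [L1,L2,L3,L4,L5] — begin 0,0,0
+L1 (α=2/3) → [448/3, 168, 320/3]
+L2 (α=1/3) → [938/9, 123, 673/9]
+L3 (α=0) → [938/9, 123, 673/9]
+L4 (α=3/8) → [1241/9, 1245/8, 1577/18]
+L5 (α=1/4) → [1523/12, 5583/32, 2309/24]
→ [127, 174, 96]

(1,2) stack=L1,L2,L3,L4,L5; from [0,0,0]:
L1 α=1/5: [217/5, 7/5, 46/5]
L2 α=1/2: [146/5, 76/5, 651/10]
L3 α=1/3: [449/5, 1387/15, 1481/15]
L4 α=2/5: [1777/25, 1897/25, 3611/25]
L5 α=1/3: [6604/75, 9319/75, 9472/75]
= [88, 124, 126]


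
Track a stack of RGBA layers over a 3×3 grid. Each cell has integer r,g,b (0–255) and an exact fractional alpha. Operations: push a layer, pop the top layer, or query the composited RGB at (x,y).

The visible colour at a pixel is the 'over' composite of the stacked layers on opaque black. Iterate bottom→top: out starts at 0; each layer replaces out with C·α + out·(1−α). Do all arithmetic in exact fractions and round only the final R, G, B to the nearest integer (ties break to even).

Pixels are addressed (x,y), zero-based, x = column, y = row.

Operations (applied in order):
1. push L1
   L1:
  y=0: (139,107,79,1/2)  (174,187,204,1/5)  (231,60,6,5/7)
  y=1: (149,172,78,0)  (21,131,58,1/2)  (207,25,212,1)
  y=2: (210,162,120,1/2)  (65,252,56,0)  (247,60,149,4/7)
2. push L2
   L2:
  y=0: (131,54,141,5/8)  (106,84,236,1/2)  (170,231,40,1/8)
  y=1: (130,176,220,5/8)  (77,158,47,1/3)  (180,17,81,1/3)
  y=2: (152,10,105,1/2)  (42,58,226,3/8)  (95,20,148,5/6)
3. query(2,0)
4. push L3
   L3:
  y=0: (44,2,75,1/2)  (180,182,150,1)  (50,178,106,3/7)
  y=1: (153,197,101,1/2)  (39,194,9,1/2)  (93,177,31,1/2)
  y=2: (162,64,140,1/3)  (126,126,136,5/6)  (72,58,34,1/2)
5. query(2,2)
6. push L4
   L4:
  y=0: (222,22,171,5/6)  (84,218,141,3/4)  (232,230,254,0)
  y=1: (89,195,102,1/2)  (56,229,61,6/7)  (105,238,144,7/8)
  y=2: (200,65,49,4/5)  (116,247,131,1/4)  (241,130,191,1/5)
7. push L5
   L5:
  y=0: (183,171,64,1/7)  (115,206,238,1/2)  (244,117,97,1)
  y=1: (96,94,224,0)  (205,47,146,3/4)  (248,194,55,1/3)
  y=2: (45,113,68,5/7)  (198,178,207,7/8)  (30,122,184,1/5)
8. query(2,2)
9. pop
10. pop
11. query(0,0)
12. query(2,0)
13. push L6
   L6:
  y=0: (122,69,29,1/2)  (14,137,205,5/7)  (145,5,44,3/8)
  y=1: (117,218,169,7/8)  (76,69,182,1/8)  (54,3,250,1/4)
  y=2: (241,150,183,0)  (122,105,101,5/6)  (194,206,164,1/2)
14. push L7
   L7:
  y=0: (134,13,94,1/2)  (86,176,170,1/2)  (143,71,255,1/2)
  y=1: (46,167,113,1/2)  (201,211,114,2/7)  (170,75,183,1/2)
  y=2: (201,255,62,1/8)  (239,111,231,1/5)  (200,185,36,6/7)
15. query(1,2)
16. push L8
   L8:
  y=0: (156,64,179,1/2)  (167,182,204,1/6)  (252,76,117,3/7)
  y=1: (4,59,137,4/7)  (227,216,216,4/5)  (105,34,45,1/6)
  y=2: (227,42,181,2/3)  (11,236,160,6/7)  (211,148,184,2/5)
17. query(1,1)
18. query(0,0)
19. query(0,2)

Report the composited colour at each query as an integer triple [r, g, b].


(2,0) stack=L1,L2; from [0,0,0]:
+L1 (α=5/7) → [165, 300/7, 30/7]
+L2 (α=1/8) → [1325/8, 531/8, 35/4]
→ [166, 66, 9]

(2,2) stack=L1,L2,L3; from [0,0,0]:
after L1 α=4/7: [988/7, 240/7, 596/7]
after L2 α=5/6: [4313/42, 470/21, 2888/21]
after L3 α=1/2: [7337/84, 844/21, 1801/21]
rounded: [87, 40, 86]

(2,2) stack=L1,L2,L3,L4,L5; from [0,0,0]:
after L1 α=4/7: [988/7, 240/7, 596/7]
after L2 α=5/6: [4313/42, 470/21, 2888/21]
after L3 α=1/2: [7337/84, 844/21, 1801/21]
after L4 α=1/5: [12398/105, 6106/105, 2243/21]
after L5 α=1/5: [52742/525, 37234/525, 12836/105]
rounded: [100, 71, 122]

(0,0) stack=L1,L2,L3; from [0,0,0]:
+L1 (α=1/2) → [139/2, 107/2, 79/2]
+L2 (α=5/8) → [1727/16, 861/16, 1647/16]
+L3 (α=1/2) → [2431/32, 893/32, 2847/32]
= [76, 28, 89]

(2,0) stack=L1,L2,L3; from [0,0,0]:
L1 α=5/7: [165, 300/7, 30/7]
L2 α=1/8: [1325/8, 531/8, 35/4]
L3 α=3/7: [1625/14, 1599/14, 353/7]
= [116, 114, 50]

at x=1,y=2 over L1,L2,L3,L6,L7:
+L1 (α=0) → [0, 0, 0]
+L2 (α=3/8) → [63/4, 87/4, 339/4]
+L3 (α=5/6) → [861/8, 869/8, 3059/24]
+L6 (α=5/6) → [5741/48, 5069/48, 15179/144]
+L7 (α=1/5) → [8609/60, 6401/60, 4699/36]
→ [143, 107, 131]

(1,1) stack=L1,L2,L3,L6,L7,L8; from [0,0,0]:
+L1 (α=1/2) → [21/2, 131/2, 29]
+L2 (α=1/3) → [98/3, 289/3, 35]
+L3 (α=1/2) → [215/6, 871/6, 22]
+L6 (α=1/8) → [1961/48, 6511/48, 42]
+L7 (α=2/7) → [29101/336, 52811/336, 438/7]
+L8 (α=4/5) → [334189/1680, 68623/336, 6486/35]
= [199, 204, 185]

query (0,0) [L1,L2,L3,L6,L7,L8] — begin 0,0,0
L1 α=1/2: [139/2, 107/2, 79/2]
L2 α=5/8: [1727/16, 861/16, 1647/16]
L3 α=1/2: [2431/32, 893/32, 2847/32]
L6 α=1/2: [6335/64, 3101/64, 3775/64]
L7 α=1/2: [14911/128, 3933/128, 9791/128]
L8 α=1/2: [34879/256, 12125/256, 32703/256]
→ [136, 47, 128]

(0,2) stack=L1,L2,L3,L6,L7,L8; from [0,0,0]:
+L1 (α=1/2) → [105, 81, 60]
+L2 (α=1/2) → [257/2, 91/2, 165/2]
+L3 (α=1/3) → [419/3, 155/3, 305/3]
+L6 (α=0) → [419/3, 155/3, 305/3]
+L7 (α=1/8) → [442/3, 925/12, 2321/24]
+L8 (α=2/3) → [1804/9, 1933/36, 11009/72]
→ [200, 54, 153]


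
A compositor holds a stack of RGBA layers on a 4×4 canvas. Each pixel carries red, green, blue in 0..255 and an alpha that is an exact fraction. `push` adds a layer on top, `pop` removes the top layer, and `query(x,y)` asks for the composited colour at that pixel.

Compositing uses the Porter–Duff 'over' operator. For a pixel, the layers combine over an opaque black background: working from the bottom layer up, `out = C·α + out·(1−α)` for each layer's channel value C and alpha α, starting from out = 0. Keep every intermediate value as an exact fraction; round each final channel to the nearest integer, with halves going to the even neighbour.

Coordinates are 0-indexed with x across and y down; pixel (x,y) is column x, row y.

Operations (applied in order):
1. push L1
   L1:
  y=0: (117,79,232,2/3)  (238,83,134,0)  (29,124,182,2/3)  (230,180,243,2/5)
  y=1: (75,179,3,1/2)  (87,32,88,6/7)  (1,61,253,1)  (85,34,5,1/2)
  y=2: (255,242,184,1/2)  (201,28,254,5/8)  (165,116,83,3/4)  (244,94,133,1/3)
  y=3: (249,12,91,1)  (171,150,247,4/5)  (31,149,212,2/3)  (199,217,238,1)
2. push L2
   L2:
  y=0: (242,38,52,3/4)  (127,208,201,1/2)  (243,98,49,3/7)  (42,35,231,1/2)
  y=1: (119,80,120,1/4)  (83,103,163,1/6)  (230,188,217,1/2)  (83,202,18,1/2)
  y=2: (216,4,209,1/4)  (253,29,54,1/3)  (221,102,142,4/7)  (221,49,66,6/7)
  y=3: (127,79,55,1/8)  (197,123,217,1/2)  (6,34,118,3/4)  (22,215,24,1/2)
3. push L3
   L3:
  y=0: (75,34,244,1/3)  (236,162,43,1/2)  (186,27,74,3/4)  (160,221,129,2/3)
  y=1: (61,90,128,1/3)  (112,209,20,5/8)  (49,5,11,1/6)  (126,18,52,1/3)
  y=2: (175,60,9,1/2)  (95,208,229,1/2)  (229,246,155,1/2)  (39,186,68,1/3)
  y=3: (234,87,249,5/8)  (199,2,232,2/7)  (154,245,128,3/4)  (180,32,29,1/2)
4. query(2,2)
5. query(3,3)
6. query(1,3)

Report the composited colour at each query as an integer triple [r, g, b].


at x=2,y=2 over L1,L2,L3:
L1 α=3/4: [495/4, 87, 249/4]
L2 α=4/7: [5021/28, 669/7, 3019/28]
L3 α=1/2: [11433/56, 2391/14, 7359/56]
→ [204, 171, 131]

at x=3,y=3 over L1,L2,L3:
after L1 α=1: [199, 217, 238]
after L2 α=1/2: [221/2, 216, 131]
after L3 α=1/2: [581/4, 124, 80]
→ [145, 124, 80]

query (1,3) [L1,L2,L3] — begin 0,0,0
L1 α=4/5: [684/5, 120, 988/5]
L2 α=1/2: [1669/10, 243/2, 2073/10]
L3 α=2/7: [2465/14, 1223/14, 3001/14]
→ [176, 87, 214]


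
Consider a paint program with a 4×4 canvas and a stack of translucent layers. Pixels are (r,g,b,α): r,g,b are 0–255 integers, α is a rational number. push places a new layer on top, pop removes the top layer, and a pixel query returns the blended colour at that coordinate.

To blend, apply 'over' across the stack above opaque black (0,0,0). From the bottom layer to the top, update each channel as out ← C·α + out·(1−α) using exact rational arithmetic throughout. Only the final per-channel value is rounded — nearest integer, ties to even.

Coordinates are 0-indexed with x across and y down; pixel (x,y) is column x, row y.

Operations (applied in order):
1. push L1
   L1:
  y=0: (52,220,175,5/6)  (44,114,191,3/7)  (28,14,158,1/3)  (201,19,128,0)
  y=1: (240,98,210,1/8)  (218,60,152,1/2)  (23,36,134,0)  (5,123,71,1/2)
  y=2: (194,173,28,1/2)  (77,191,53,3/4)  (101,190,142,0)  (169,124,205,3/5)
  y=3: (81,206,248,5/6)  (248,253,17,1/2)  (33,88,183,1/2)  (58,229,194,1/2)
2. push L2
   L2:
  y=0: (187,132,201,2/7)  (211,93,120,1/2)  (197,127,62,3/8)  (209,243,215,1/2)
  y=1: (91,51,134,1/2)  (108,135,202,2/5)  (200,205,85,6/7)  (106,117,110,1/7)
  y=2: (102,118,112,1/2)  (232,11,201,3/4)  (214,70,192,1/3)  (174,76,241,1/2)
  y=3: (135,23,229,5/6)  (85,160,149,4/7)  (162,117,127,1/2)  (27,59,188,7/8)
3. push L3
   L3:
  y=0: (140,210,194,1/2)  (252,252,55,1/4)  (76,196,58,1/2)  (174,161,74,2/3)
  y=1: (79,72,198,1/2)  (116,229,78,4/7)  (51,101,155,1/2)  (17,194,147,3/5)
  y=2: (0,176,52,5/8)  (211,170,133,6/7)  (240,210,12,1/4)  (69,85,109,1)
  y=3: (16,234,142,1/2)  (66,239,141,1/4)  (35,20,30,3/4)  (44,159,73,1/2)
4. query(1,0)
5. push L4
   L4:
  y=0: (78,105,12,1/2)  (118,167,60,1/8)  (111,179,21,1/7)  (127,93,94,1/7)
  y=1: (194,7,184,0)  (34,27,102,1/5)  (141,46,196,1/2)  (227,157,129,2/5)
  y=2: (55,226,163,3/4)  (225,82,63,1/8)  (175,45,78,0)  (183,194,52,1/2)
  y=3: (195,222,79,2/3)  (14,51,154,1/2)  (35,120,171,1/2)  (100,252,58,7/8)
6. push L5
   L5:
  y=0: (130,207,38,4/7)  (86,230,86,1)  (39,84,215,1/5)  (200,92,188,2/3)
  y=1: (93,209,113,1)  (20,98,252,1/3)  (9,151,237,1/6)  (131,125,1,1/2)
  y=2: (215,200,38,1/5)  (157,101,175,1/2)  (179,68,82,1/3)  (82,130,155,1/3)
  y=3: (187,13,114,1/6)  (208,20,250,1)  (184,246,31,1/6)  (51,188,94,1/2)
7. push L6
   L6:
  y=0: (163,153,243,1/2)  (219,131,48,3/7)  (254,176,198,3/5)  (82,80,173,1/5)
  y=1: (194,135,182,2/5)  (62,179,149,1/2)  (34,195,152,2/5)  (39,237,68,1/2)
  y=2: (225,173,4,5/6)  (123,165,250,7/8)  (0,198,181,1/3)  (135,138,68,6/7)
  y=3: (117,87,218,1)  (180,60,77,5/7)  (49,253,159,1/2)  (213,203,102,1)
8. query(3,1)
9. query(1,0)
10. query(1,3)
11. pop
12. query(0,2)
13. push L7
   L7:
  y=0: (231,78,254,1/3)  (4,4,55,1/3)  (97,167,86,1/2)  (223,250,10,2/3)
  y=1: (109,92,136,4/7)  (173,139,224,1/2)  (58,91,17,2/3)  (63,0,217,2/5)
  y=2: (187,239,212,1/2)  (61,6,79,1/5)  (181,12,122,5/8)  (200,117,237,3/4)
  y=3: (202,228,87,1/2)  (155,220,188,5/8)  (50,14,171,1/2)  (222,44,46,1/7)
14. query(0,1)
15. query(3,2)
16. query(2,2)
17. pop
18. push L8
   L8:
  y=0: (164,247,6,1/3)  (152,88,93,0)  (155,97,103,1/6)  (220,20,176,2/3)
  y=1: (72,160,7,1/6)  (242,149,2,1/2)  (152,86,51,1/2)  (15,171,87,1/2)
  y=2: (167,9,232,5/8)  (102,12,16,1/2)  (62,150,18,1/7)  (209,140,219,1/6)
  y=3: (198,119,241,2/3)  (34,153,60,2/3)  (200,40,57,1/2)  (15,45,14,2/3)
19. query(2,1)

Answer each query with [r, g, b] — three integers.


(1,0) stack=L1,L2,L3; from [0,0,0]:
after L1 α=3/7: [132/7, 342/7, 573/7]
after L2 α=1/2: [1609/14, 993/14, 1413/14]
after L3 α=1/4: [8355/56, 6507/56, 5009/56]
→ [149, 116, 89]

at x=3,y=1 over L1,L2,L3,L4,L5,L6:
+L1 (α=1/2) → [5/2, 123/2, 71/2]
+L2 (α=1/7) → [121/7, 486/7, 323/7]
+L3 (α=3/5) → [599/35, 5046/35, 3733/35]
+L4 (α=2/5) → [17687/175, 26128/175, 20229/175]
+L5 (α=1/2) → [20306/175, 48003/350, 10202/175]
+L6 (α=1/2) → [27131/350, 130953/700, 11051/175]
rounded: [78, 187, 63]

at x=1,y=0 over L1,L2,L3,L4,L5,L6:
+L1 (α=3/7) → [132/7, 342/7, 573/7]
+L2 (α=1/2) → [1609/14, 993/14, 1413/14]
+L3 (α=1/4) → [8355/56, 6507/56, 5009/56]
+L4 (α=1/8) → [9299/64, 7843/64, 5489/64]
+L5 (α=1) → [86, 230, 86]
+L6 (α=3/7) → [143, 1313/7, 488/7]
rounded: [143, 188, 70]

at x=1,y=3 over L1,L2,L3,L4,L5,L6:
L1 α=1/2: [124, 253/2, 17/2]
L2 α=4/7: [712/7, 2039/14, 1243/14]
L3 α=1/4: [1299/14, 9463/56, 5703/56]
L4 α=1/2: [1495/28, 12319/112, 14327/112]
L5 α=1: [208, 20, 250]
L6 α=5/7: [188, 340/7, 885/7]
→ [188, 49, 126]

(0,2) stack=L1,L2,L3,L4,L5; from [0,0,0]:
+L1 (α=1/2) → [97, 173/2, 14]
+L2 (α=1/2) → [199/2, 409/4, 63]
+L3 (α=5/8) → [597/16, 4747/32, 449/8]
+L4 (α=3/4) → [3237/64, 26443/128, 4361/32]
+L5 (α=1/5) → [6677/80, 32843/160, 933/8]
= [83, 205, 117]

query (0,1) [L1,L2,L3,L4,L5,L7] — begin 0,0,0
+L1 (α=1/8) → [30, 49/4, 105/4]
+L2 (α=1/2) → [121/2, 253/8, 641/8]
+L3 (α=1/2) → [279/4, 829/16, 2225/16]
+L4 (α=0) → [279/4, 829/16, 2225/16]
+L5 (α=1) → [93, 209, 113]
+L7 (α=4/7) → [715/7, 995/7, 883/7]
= [102, 142, 126]

at x=3,y=2 over L1,L2,L3,L4,L5,L7:
after L1 α=3/5: [507/5, 372/5, 123]
after L2 α=1/2: [1377/10, 376/5, 182]
after L3 α=1: [69, 85, 109]
after L4 α=1/2: [126, 279/2, 161/2]
after L5 α=1/3: [334/3, 409/3, 316/3]
after L7 α=3/4: [1067/6, 731/6, 2449/12]
rounded: [178, 122, 204]

query (2,2) [L1,L2,L3,L4,L5,L7] — begin 0,0,0
L1 α=0: [0, 0, 0]
L2 α=1/3: [214/3, 70/3, 64]
L3 α=1/4: [227/2, 70, 51]
L4 α=0: [227/2, 70, 51]
L5 α=1/3: [406/3, 208/3, 184/3]
L7 α=5/8: [1311/8, 67/2, 397/4]
= [164, 34, 99]

query (2,1) [L1,L2,L3,L4,L5,L8] — begin 0,0,0
L1 α=0: [0, 0, 0]
L2 α=6/7: [1200/7, 1230/7, 510/7]
L3 α=1/2: [1557/14, 1937/14, 1595/14]
L4 α=1/2: [3531/28, 2581/28, 4339/28]
L5 α=1/6: [5969/56, 5711/56, 28331/168]
L8 α=1/2: [14481/112, 10527/112, 36899/336]
→ [129, 94, 110]
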